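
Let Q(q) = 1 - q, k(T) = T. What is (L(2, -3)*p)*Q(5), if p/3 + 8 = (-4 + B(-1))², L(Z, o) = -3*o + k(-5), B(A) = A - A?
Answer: -384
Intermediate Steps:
B(A) = 0
L(Z, o) = -5 - 3*o (L(Z, o) = -3*o - 5 = -5 - 3*o)
p = 24 (p = -24 + 3*(-4 + 0)² = -24 + 3*(-4)² = -24 + 3*16 = -24 + 48 = 24)
(L(2, -3)*p)*Q(5) = ((-5 - 3*(-3))*24)*(1 - 1*5) = ((-5 + 9)*24)*(1 - 5) = (4*24)*(-4) = 96*(-4) = -384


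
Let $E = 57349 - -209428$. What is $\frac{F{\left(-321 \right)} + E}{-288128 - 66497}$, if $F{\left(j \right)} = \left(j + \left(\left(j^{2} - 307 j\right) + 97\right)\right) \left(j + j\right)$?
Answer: $\frac{129008911}{354625} \approx 363.79$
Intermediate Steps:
$F{\left(j \right)} = 2 j \left(97 + j^{2} - 306 j\right)$ ($F{\left(j \right)} = \left(j + \left(97 + j^{2} - 307 j\right)\right) 2 j = \left(97 + j^{2} - 306 j\right) 2 j = 2 j \left(97 + j^{2} - 306 j\right)$)
$E = 266777$ ($E = 57349 + 209428 = 266777$)
$\frac{F{\left(-321 \right)} + E}{-288128 - 66497} = \frac{2 \left(-321\right) \left(97 + \left(-321\right)^{2} - -98226\right) + 266777}{-288128 - 66497} = \frac{2 \left(-321\right) \left(97 + 103041 + 98226\right) + 266777}{-354625} = \left(2 \left(-321\right) 201364 + 266777\right) \left(- \frac{1}{354625}\right) = \left(-129275688 + 266777\right) \left(- \frac{1}{354625}\right) = \left(-129008911\right) \left(- \frac{1}{354625}\right) = \frac{129008911}{354625}$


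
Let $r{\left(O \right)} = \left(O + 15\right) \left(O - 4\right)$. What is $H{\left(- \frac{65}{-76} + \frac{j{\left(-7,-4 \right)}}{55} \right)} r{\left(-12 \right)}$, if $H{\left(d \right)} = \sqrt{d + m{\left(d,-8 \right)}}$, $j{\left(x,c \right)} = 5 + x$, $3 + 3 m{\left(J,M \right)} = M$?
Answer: $- \frac{8 i \sqrt{111953985}}{1045} \approx - 81.002 i$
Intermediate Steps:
$m{\left(J,M \right)} = -1 + \frac{M}{3}$
$H{\left(d \right)} = \sqrt{- \frac{11}{3} + d}$ ($H{\left(d \right)} = \sqrt{d + \left(-1 + \frac{1}{3} \left(-8\right)\right)} = \sqrt{d - \frac{11}{3}} = \sqrt{- \frac{11}{3} + d}$)
$r{\left(O \right)} = \left(-4 + O\right) \left(15 + O\right)$ ($r{\left(O \right)} = \left(15 + O\right) \left(-4 + O\right) = \left(-4 + O\right) \left(15 + O\right)$)
$H{\left(- \frac{65}{-76} + \frac{j{\left(-7,-4 \right)}}{55} \right)} r{\left(-12 \right)} = \frac{\sqrt{-33 + 9 \left(- \frac{65}{-76} + \frac{5 - 7}{55}\right)}}{3} \left(-60 + \left(-12\right)^{2} + 11 \left(-12\right)\right) = \frac{\sqrt{-33 + 9 \left(\left(-65\right) \left(- \frac{1}{76}\right) - \frac{2}{55}\right)}}{3} \left(-60 + 144 - 132\right) = \frac{\sqrt{-33 + 9 \left(\frac{65}{76} - \frac{2}{55}\right)}}{3} \left(-48\right) = \frac{\sqrt{-33 + 9 \cdot \frac{3423}{4180}}}{3} \left(-48\right) = \frac{\sqrt{-33 + \frac{30807}{4180}}}{3} \left(-48\right) = \frac{\sqrt{- \frac{107133}{4180}}}{3} \left(-48\right) = \frac{\frac{1}{2090} i \sqrt{111953985}}{3} \left(-48\right) = \frac{i \sqrt{111953985}}{6270} \left(-48\right) = - \frac{8 i \sqrt{111953985}}{1045}$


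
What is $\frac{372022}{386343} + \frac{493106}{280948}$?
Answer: $\frac{147513444107}{54271146582} \approx 2.7181$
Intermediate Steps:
$\frac{372022}{386343} + \frac{493106}{280948} = 372022 \cdot \frac{1}{386343} + 493106 \cdot \frac{1}{280948} = \frac{372022}{386343} + \frac{246553}{140474} = \frac{147513444107}{54271146582}$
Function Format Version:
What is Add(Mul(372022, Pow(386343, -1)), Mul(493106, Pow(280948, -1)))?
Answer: Rational(147513444107, 54271146582) ≈ 2.7181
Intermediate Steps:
Add(Mul(372022, Pow(386343, -1)), Mul(493106, Pow(280948, -1))) = Add(Mul(372022, Rational(1, 386343)), Mul(493106, Rational(1, 280948))) = Add(Rational(372022, 386343), Rational(246553, 140474)) = Rational(147513444107, 54271146582)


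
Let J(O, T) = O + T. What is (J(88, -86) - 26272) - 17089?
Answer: -43359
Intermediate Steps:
(J(88, -86) - 26272) - 17089 = ((88 - 86) - 26272) - 17089 = (2 - 26272) - 17089 = -26270 - 17089 = -43359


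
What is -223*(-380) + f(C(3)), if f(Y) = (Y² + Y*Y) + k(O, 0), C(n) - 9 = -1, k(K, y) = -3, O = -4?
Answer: 84865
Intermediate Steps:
C(n) = 8 (C(n) = 9 - 1 = 8)
f(Y) = -3 + 2*Y² (f(Y) = (Y² + Y*Y) - 3 = (Y² + Y²) - 3 = 2*Y² - 3 = -3 + 2*Y²)
-223*(-380) + f(C(3)) = -223*(-380) + (-3 + 2*8²) = 84740 + (-3 + 2*64) = 84740 + (-3 + 128) = 84740 + 125 = 84865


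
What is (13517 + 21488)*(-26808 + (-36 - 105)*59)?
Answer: -1229620635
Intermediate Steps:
(13517 + 21488)*(-26808 + (-36 - 105)*59) = 35005*(-26808 - 141*59) = 35005*(-26808 - 8319) = 35005*(-35127) = -1229620635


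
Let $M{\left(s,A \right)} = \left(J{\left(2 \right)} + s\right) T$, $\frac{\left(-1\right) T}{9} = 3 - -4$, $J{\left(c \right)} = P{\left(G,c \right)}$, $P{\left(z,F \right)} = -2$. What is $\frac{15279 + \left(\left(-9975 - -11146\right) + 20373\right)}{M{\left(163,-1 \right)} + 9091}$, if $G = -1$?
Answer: $- \frac{36823}{1052} \approx -35.003$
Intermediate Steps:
$J{\left(c \right)} = -2$
$T = -63$ ($T = - 9 \left(3 - -4\right) = - 9 \left(3 + 4\right) = \left(-9\right) 7 = -63$)
$M{\left(s,A \right)} = 126 - 63 s$ ($M{\left(s,A \right)} = \left(-2 + s\right) \left(-63\right) = 126 - 63 s$)
$\frac{15279 + \left(\left(-9975 - -11146\right) + 20373\right)}{M{\left(163,-1 \right)} + 9091} = \frac{15279 + \left(\left(-9975 - -11146\right) + 20373\right)}{\left(126 - 10269\right) + 9091} = \frac{15279 + \left(\left(-9975 + 11146\right) + 20373\right)}{\left(126 - 10269\right) + 9091} = \frac{15279 + \left(1171 + 20373\right)}{-10143 + 9091} = \frac{15279 + 21544}{-1052} = 36823 \left(- \frac{1}{1052}\right) = - \frac{36823}{1052}$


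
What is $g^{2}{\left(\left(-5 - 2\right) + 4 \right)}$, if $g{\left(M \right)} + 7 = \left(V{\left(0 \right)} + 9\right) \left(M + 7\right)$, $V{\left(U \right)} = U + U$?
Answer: $841$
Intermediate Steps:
$V{\left(U \right)} = 2 U$
$g{\left(M \right)} = 56 + 9 M$ ($g{\left(M \right)} = -7 + \left(2 \cdot 0 + 9\right) \left(M + 7\right) = -7 + \left(0 + 9\right) \left(7 + M\right) = -7 + 9 \left(7 + M\right) = -7 + \left(63 + 9 M\right) = 56 + 9 M$)
$g^{2}{\left(\left(-5 - 2\right) + 4 \right)} = \left(56 + 9 \left(\left(-5 - 2\right) + 4\right)\right)^{2} = \left(56 + 9 \left(-7 + 4\right)\right)^{2} = \left(56 + 9 \left(-3\right)\right)^{2} = \left(56 - 27\right)^{2} = 29^{2} = 841$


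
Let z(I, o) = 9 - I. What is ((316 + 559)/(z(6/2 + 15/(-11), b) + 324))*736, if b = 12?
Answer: 1416800/729 ≈ 1943.5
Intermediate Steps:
((316 + 559)/(z(6/2 + 15/(-11), b) + 324))*736 = ((316 + 559)/((9 - (6/2 + 15/(-11))) + 324))*736 = (875/((9 - (6*(½) + 15*(-1/11))) + 324))*736 = (875/((9 - (3 - 15/11)) + 324))*736 = (875/((9 - 1*18/11) + 324))*736 = (875/((9 - 18/11) + 324))*736 = (875/(81/11 + 324))*736 = (875/(3645/11))*736 = (875*(11/3645))*736 = (1925/729)*736 = 1416800/729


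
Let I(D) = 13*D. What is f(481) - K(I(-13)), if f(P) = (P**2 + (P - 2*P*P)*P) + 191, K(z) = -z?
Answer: -222106538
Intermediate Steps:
f(P) = 191 + P**2 + P*(P - 2*P**2) (f(P) = (P**2 + (P - 2*P**2)*P) + 191 = (P**2 + P*(P - 2*P**2)) + 191 = 191 + P**2 + P*(P - 2*P**2))
f(481) - K(I(-13)) = (191 - 2*481**3 + 2*481**2) - (-1)*13*(-13) = (191 - 2*111284641 + 2*231361) - (-1)*(-169) = (191 - 222569282 + 462722) - 1*169 = -222106369 - 169 = -222106538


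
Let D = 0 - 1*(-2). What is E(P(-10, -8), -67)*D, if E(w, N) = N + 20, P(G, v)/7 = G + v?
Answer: -94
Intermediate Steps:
P(G, v) = 7*G + 7*v (P(G, v) = 7*(G + v) = 7*G + 7*v)
E(w, N) = 20 + N
D = 2 (D = 0 + 2 = 2)
E(P(-10, -8), -67)*D = (20 - 67)*2 = -47*2 = -94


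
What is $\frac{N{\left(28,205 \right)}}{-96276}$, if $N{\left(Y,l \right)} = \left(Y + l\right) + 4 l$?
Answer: $- \frac{351}{32092} \approx -0.010937$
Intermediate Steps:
$N{\left(Y,l \right)} = Y + 5 l$
$\frac{N{\left(28,205 \right)}}{-96276} = \frac{28 + 5 \cdot 205}{-96276} = \left(28 + 1025\right) \left(- \frac{1}{96276}\right) = 1053 \left(- \frac{1}{96276}\right) = - \frac{351}{32092}$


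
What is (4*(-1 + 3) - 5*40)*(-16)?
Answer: 3072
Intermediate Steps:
(4*(-1 + 3) - 5*40)*(-16) = (4*2 - 200)*(-16) = (8 - 200)*(-16) = -192*(-16) = 3072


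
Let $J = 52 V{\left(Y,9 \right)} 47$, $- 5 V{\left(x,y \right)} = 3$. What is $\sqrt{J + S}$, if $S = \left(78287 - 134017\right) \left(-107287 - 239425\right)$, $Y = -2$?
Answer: $\frac{2 \sqrt{120764114335}}{5} \approx 1.39 \cdot 10^{5}$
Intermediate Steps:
$V{\left(x,y \right)} = - \frac{3}{5}$ ($V{\left(x,y \right)} = \left(- \frac{1}{5}\right) 3 = - \frac{3}{5}$)
$S = 19322259760$ ($S = \left(-55730\right) \left(-346712\right) = 19322259760$)
$J = - \frac{7332}{5}$ ($J = 52 \left(- \frac{3}{5}\right) 47 = \left(- \frac{156}{5}\right) 47 = - \frac{7332}{5} \approx -1466.4$)
$\sqrt{J + S} = \sqrt{- \frac{7332}{5} + 19322259760} = \sqrt{\frac{96611291468}{5}} = \frac{2 \sqrt{120764114335}}{5}$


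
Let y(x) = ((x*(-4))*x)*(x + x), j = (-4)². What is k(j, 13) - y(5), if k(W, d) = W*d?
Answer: 1208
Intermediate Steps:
j = 16
y(x) = -8*x³ (y(x) = ((-4*x)*x)*(2*x) = (-4*x²)*(2*x) = -8*x³)
k(j, 13) - y(5) = 16*13 - (-8)*5³ = 208 - (-8)*125 = 208 - 1*(-1000) = 208 + 1000 = 1208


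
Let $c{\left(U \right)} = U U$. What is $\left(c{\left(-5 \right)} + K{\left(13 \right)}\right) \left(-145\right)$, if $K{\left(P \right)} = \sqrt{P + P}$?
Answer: $-3625 - 145 \sqrt{26} \approx -4364.4$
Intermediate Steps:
$c{\left(U \right)} = U^{2}$
$K{\left(P \right)} = \sqrt{2} \sqrt{P}$ ($K{\left(P \right)} = \sqrt{2 P} = \sqrt{2} \sqrt{P}$)
$\left(c{\left(-5 \right)} + K{\left(13 \right)}\right) \left(-145\right) = \left(\left(-5\right)^{2} + \sqrt{2} \sqrt{13}\right) \left(-145\right) = \left(25 + \sqrt{26}\right) \left(-145\right) = -3625 - 145 \sqrt{26}$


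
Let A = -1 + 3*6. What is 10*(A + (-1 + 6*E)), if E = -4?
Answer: -80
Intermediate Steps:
A = 17 (A = -1 + 18 = 17)
10*(A + (-1 + 6*E)) = 10*(17 + (-1 + 6*(-4))) = 10*(17 + (-1 - 24)) = 10*(17 - 25) = 10*(-8) = -80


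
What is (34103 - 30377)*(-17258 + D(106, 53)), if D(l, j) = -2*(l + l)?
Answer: -65883132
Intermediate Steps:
D(l, j) = -4*l
(34103 - 30377)*(-17258 + D(106, 53)) = (34103 - 30377)*(-17258 - 4*106) = 3726*(-17258 - 424) = 3726*(-17682) = -65883132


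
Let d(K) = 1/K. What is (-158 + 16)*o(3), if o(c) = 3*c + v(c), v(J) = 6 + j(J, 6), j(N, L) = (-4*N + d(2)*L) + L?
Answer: -1704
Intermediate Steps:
j(N, L) = -4*N + 3*L/2 (j(N, L) = (-4*N + L/2) + L = (L/2 - 4*N) + L = -4*N + 3*L/2)
v(J) = 15 - 4*J (v(J) = 6 + (-4*J + (3/2)*6) = 6 + (-4*J + 9) = 6 + (9 - 4*J) = 15 - 4*J)
o(c) = 15 - c (o(c) = 3*c + (15 - 4*c) = 15 - c)
(-158 + 16)*o(3) = (-158 + 16)*(15 - 1*3) = -142*(15 - 3) = -142*12 = -1704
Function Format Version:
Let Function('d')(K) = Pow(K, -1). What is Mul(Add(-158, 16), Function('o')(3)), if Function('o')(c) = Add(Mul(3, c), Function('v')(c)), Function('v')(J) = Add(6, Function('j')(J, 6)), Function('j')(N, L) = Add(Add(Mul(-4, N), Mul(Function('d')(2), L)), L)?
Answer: -1704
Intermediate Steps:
Function('j')(N, L) = Add(Mul(-4, N), Mul(Rational(3, 2), L)) (Function('j')(N, L) = Add(Add(Mul(-4, N), Mul(Pow(2, -1), L)), L) = Add(Add(Mul(-4, N), Mul(Rational(1, 2), L)), L) = Add(Add(Mul(Rational(1, 2), L), Mul(-4, N)), L) = Add(Mul(-4, N), Mul(Rational(3, 2), L)))
Function('v')(J) = Add(15, Mul(-4, J)) (Function('v')(J) = Add(6, Add(Mul(-4, J), Mul(Rational(3, 2), 6))) = Add(6, Add(Mul(-4, J), 9)) = Add(6, Add(9, Mul(-4, J))) = Add(15, Mul(-4, J)))
Function('o')(c) = Add(15, Mul(-1, c)) (Function('o')(c) = Add(Mul(3, c), Add(15, Mul(-4, c))) = Add(15, Mul(-1, c)))
Mul(Add(-158, 16), Function('o')(3)) = Mul(Add(-158, 16), Add(15, Mul(-1, 3))) = Mul(-142, Add(15, -3)) = Mul(-142, 12) = -1704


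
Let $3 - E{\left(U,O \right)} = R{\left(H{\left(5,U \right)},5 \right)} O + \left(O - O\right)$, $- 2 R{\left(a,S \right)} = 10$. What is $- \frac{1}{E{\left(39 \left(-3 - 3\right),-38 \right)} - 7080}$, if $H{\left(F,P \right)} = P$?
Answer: $\frac{1}{7267} \approx 0.00013761$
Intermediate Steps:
$R{\left(a,S \right)} = -5$ ($R{\left(a,S \right)} = \left(- \frac{1}{2}\right) 10 = -5$)
$E{\left(U,O \right)} = 3 + 5 O$ ($E{\left(U,O \right)} = 3 - \left(- 5 O + \left(O - O\right)\right) = 3 - \left(- 5 O + 0\right) = 3 - - 5 O = 3 + 5 O$)
$- \frac{1}{E{\left(39 \left(-3 - 3\right),-38 \right)} - 7080} = - \frac{1}{\left(3 + 5 \left(-38\right)\right) - 7080} = - \frac{1}{\left(3 - 190\right) - 7080} = - \frac{1}{-187 - 7080} = - \frac{1}{-7267} = \left(-1\right) \left(- \frac{1}{7267}\right) = \frac{1}{7267}$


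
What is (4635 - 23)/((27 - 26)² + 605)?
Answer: 2306/303 ≈ 7.6106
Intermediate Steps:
(4635 - 23)/((27 - 26)² + 605) = 4612/(1² + 605) = 4612/(1 + 605) = 4612/606 = 4612*(1/606) = 2306/303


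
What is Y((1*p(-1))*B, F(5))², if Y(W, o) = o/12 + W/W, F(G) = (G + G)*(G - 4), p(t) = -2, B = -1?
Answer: 121/36 ≈ 3.3611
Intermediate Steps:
F(G) = 2*G*(-4 + G) (F(G) = (2*G)*(-4 + G) = 2*G*(-4 + G))
Y(W, o) = 1 + o/12 (Y(W, o) = o*(1/12) + 1 = o/12 + 1 = 1 + o/12)
Y((1*p(-1))*B, F(5))² = (1 + (2*5*(-4 + 5))/12)² = (1 + (2*5*1)/12)² = (1 + (1/12)*10)² = (1 + ⅚)² = (11/6)² = 121/36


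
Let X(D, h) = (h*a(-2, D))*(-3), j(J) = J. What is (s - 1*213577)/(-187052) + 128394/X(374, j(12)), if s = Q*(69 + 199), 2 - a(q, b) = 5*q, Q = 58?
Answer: -332372281/1122312 ≈ -296.15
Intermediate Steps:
a(q, b) = 2 - 5*q
s = 15544 (s = 58*(69 + 199) = 58*268 = 15544)
X(D, h) = -36*h (X(D, h) = (h*(2 - 5*(-2)))*(-3) = (h*(2 + 10))*(-3) = (h*12)*(-3) = (12*h)*(-3) = -36*h)
(s - 1*213577)/(-187052) + 128394/X(374, j(12)) = (15544 - 1*213577)/(-187052) + 128394/((-36*12)) = (15544 - 213577)*(-1/187052) + 128394/(-432) = -198033*(-1/187052) + 128394*(-1/432) = 198033/187052 - 7133/24 = -332372281/1122312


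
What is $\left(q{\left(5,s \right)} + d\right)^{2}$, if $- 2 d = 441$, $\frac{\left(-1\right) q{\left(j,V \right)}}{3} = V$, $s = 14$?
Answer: $\frac{275625}{4} \approx 68906.0$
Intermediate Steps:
$q{\left(j,V \right)} = - 3 V$
$d = - \frac{441}{2}$ ($d = \left(- \frac{1}{2}\right) 441 = - \frac{441}{2} \approx -220.5$)
$\left(q{\left(5,s \right)} + d\right)^{2} = \left(\left(-3\right) 14 - \frac{441}{2}\right)^{2} = \left(-42 - \frac{441}{2}\right)^{2} = \left(- \frac{525}{2}\right)^{2} = \frac{275625}{4}$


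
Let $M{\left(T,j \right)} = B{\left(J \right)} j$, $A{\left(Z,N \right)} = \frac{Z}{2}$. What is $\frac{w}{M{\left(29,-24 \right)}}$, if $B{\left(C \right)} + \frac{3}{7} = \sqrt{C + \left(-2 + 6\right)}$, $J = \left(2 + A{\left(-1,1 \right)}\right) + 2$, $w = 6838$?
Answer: $- \frac{23933}{1434} - \frac{167531 \sqrt{30}}{8604} \approx -123.34$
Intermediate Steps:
$A{\left(Z,N \right)} = \frac{Z}{2}$ ($A{\left(Z,N \right)} = Z \frac{1}{2} = \frac{Z}{2}$)
$J = \frac{7}{2}$ ($J = \left(2 + \frac{1}{2} \left(-1\right)\right) + 2 = \left(2 - \frac{1}{2}\right) + 2 = \frac{3}{2} + 2 = \frac{7}{2} \approx 3.5$)
$B{\left(C \right)} = - \frac{3}{7} + \sqrt{4 + C}$ ($B{\left(C \right)} = - \frac{3}{7} + \sqrt{C + \left(-2 + 6\right)} = - \frac{3}{7} + \sqrt{C + 4} = - \frac{3}{7} + \sqrt{4 + C}$)
$M{\left(T,j \right)} = j \left(- \frac{3}{7} + \frac{\sqrt{30}}{2}\right)$ ($M{\left(T,j \right)} = \left(- \frac{3}{7} + \sqrt{4 + \frac{7}{2}}\right) j = \left(- \frac{3}{7} + \sqrt{\frac{15}{2}}\right) j = \left(- \frac{3}{7} + \frac{\sqrt{30}}{2}\right) j = j \left(- \frac{3}{7} + \frac{\sqrt{30}}{2}\right)$)
$\frac{w}{M{\left(29,-24 \right)}} = \frac{6838}{\frac{1}{14} \left(-24\right) \left(-6 + 7 \sqrt{30}\right)} = \frac{6838}{\frac{72}{7} - 12 \sqrt{30}}$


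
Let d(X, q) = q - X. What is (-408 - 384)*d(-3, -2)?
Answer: -792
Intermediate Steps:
(-408 - 384)*d(-3, -2) = (-408 - 384)*(-2 - 1*(-3)) = -792*(-2 + 3) = -792*1 = -792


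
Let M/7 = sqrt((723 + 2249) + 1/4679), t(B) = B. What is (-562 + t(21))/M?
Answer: -541*sqrt(65066122531)/97341923 ≈ -1.4177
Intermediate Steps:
M = 7*sqrt(65066122531)/4679 (M = 7*sqrt((723 + 2249) + 1/4679) = 7*sqrt(2972 + 1/4679) = 7*sqrt(13905989/4679) = 7*(sqrt(65066122531)/4679) = 7*sqrt(65066122531)/4679 ≈ 381.61)
(-562 + t(21))/M = (-562 + 21)/((7*sqrt(65066122531)/4679)) = -541*sqrt(65066122531)/97341923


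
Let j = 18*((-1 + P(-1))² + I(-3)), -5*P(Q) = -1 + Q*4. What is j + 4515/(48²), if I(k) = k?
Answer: -39967/768 ≈ -52.040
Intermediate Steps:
P(Q) = ⅕ - 4*Q/5 (P(Q) = -(-1 + Q*4)/5 = -(-1 + 4*Q)/5 = ⅕ - 4*Q/5)
j = -54 (j = 18*((-1 + (⅕ - ⅘*(-1)))² - 3) = 18*((-1 + (⅕ + ⅘))² - 3) = 18*((-1 + 1)² - 3) = 18*(0² - 3) = 18*(0 - 3) = 18*(-3) = -54)
j + 4515/(48²) = -54 + 4515/(48²) = -54 + 4515/2304 = -54 + 4515*(1/2304) = -54 + 1505/768 = -39967/768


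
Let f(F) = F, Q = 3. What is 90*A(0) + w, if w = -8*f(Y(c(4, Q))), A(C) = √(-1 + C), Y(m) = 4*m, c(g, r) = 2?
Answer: -64 + 90*I ≈ -64.0 + 90.0*I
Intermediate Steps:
w = -64 (w = -32*2 = -8*8 = -64)
90*A(0) + w = 90*√(-1 + 0) - 64 = 90*√(-1) - 64 = 90*I - 64 = -64 + 90*I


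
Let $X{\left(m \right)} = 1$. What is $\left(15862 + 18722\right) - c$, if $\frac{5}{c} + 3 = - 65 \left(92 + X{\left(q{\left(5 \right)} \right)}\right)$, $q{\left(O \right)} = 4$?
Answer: $\frac{209164037}{6048} \approx 34584.0$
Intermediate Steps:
$c = - \frac{5}{6048}$ ($c = \frac{5}{-3 - 65 \left(92 + 1\right)} = \frac{5}{-3 - 6045} = \frac{5}{-6048} = 5 \left(- \frac{1}{6048}\right) = - \frac{5}{6048} \approx -0.00082672$)
$\left(15862 + 18722\right) - c = \left(15862 + 18722\right) - - \frac{5}{6048} = 34584 + \frac{5}{6048} = \frac{209164037}{6048}$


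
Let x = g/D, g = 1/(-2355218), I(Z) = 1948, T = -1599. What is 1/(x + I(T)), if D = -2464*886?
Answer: 5141685836672/10016004009837057 ≈ 0.00051335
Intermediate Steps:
D = -2183104
g = -1/2355218 ≈ -4.2459e-7
x = 1/5141685836672 (x = -1/2355218/(-2183104) = -1/2355218*(-1/2183104) = 1/5141685836672 ≈ 1.9449e-13)
1/(x + I(T)) = 1/(1/5141685836672 + 1948) = 1/(10016004009837057/5141685836672) = 5141685836672/10016004009837057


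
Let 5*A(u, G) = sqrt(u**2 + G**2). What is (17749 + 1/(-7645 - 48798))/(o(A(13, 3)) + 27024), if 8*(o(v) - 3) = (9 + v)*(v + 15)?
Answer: 83365014288217200/127026143747338999 - 1849489488000*sqrt(178)/127026143747338999 ≈ 0.65609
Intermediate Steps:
A(u, G) = sqrt(G**2 + u**2)/5 (A(u, G) = sqrt(u**2 + G**2)/5 = sqrt(G**2 + u**2)/5)
o(v) = 3 + (9 + v)*(15 + v)/8 (o(v) = 3 + ((9 + v)*(v + 15))/8 = 3 + ((9 + v)*(15 + v))/8 = 3 + (9 + v)*(15 + v)/8)
(17749 + 1/(-7645 - 48798))/(o(A(13, 3)) + 27024) = (17749 + 1/(-7645 - 48798))/((159/8 + 3*(sqrt(3**2 + 13**2)/5) + (sqrt(3**2 + 13**2)/5)**2/8) + 27024) = (17749 + 1/(-56443))/((159/8 + 3*(sqrt(9 + 169)/5) + (sqrt(9 + 169)/5)**2/8) + 27024) = (17749 - 1/56443)/((159/8 + 3*(sqrt(178)/5) + (sqrt(178)/5)**2/8) + 27024) = 1001806806/(56443*((159/8 + 3*sqrt(178)/5 + (1/8)*(178/25)) + 27024)) = 1001806806/(56443*((159/8 + 3*sqrt(178)/5 + 89/100) + 27024)) = 1001806806/(56443*((4153/200 + 3*sqrt(178)/5) + 27024)) = 1001806806/(56443*(5408953/200 + 3*sqrt(178)/5))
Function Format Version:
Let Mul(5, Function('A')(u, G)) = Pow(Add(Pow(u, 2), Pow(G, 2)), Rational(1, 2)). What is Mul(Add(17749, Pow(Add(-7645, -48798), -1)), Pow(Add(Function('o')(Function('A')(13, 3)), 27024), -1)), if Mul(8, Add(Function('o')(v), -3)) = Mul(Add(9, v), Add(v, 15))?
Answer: Add(Rational(83365014288217200, 127026143747338999), Mul(Rational(-1849489488000, 127026143747338999), Pow(178, Rational(1, 2)))) ≈ 0.65609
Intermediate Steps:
Function('A')(u, G) = Mul(Rational(1, 5), Pow(Add(Pow(G, 2), Pow(u, 2)), Rational(1, 2))) (Function('A')(u, G) = Mul(Rational(1, 5), Pow(Add(Pow(u, 2), Pow(G, 2)), Rational(1, 2))) = Mul(Rational(1, 5), Pow(Add(Pow(G, 2), Pow(u, 2)), Rational(1, 2))))
Function('o')(v) = Add(3, Mul(Rational(1, 8), Add(9, v), Add(15, v))) (Function('o')(v) = Add(3, Mul(Rational(1, 8), Mul(Add(9, v), Add(v, 15)))) = Add(3, Mul(Rational(1, 8), Mul(Add(9, v), Add(15, v)))) = Add(3, Mul(Rational(1, 8), Add(9, v), Add(15, v))))
Mul(Add(17749, Pow(Add(-7645, -48798), -1)), Pow(Add(Function('o')(Function('A')(13, 3)), 27024), -1)) = Mul(Add(17749, Pow(Add(-7645, -48798), -1)), Pow(Add(Add(Rational(159, 8), Mul(3, Mul(Rational(1, 5), Pow(Add(Pow(3, 2), Pow(13, 2)), Rational(1, 2)))), Mul(Rational(1, 8), Pow(Mul(Rational(1, 5), Pow(Add(Pow(3, 2), Pow(13, 2)), Rational(1, 2))), 2))), 27024), -1)) = Mul(Add(17749, Pow(-56443, -1)), Pow(Add(Add(Rational(159, 8), Mul(3, Mul(Rational(1, 5), Pow(Add(9, 169), Rational(1, 2)))), Mul(Rational(1, 8), Pow(Mul(Rational(1, 5), Pow(Add(9, 169), Rational(1, 2))), 2))), 27024), -1)) = Mul(Add(17749, Rational(-1, 56443)), Pow(Add(Add(Rational(159, 8), Mul(3, Mul(Rational(1, 5), Pow(178, Rational(1, 2)))), Mul(Rational(1, 8), Pow(Mul(Rational(1, 5), Pow(178, Rational(1, 2))), 2))), 27024), -1)) = Mul(Rational(1001806806, 56443), Pow(Add(Add(Rational(159, 8), Mul(Rational(3, 5), Pow(178, Rational(1, 2))), Mul(Rational(1, 8), Rational(178, 25))), 27024), -1)) = Mul(Rational(1001806806, 56443), Pow(Add(Add(Rational(159, 8), Mul(Rational(3, 5), Pow(178, Rational(1, 2))), Rational(89, 100)), 27024), -1)) = Mul(Rational(1001806806, 56443), Pow(Add(Add(Rational(4153, 200), Mul(Rational(3, 5), Pow(178, Rational(1, 2)))), 27024), -1)) = Mul(Rational(1001806806, 56443), Pow(Add(Rational(5408953, 200), Mul(Rational(3, 5), Pow(178, Rational(1, 2)))), -1))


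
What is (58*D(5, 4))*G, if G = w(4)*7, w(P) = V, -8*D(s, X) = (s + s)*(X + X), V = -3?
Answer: 12180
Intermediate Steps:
D(s, X) = -X*s/2 (D(s, X) = -(s + s)*(X + X)/8 = -2*s*2*X/8 = -X*s/2)
w(P) = -3
G = -21 (G = -3*7 = -21)
(58*D(5, 4))*G = (58*(-½*4*5))*(-21) = (58*(-10))*(-21) = -580*(-21) = 12180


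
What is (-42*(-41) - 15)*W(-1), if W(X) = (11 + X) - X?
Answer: 18777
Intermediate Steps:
W(X) = 11
(-42*(-41) - 15)*W(-1) = (-42*(-41) - 15)*11 = (1722 - 15)*11 = 1707*11 = 18777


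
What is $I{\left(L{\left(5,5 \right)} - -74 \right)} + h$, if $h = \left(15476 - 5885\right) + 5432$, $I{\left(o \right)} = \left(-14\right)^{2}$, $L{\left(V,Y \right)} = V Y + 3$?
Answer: $15219$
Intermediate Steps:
$L{\left(V,Y \right)} = 3 + V Y$
$I{\left(o \right)} = 196$
$h = 15023$ ($h = 9591 + 5432 = 15023$)
$I{\left(L{\left(5,5 \right)} - -74 \right)} + h = 196 + 15023 = 15219$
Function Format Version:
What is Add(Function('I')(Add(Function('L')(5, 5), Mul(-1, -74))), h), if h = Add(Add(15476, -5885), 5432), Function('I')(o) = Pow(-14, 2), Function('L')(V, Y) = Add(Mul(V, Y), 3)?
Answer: 15219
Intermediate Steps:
Function('L')(V, Y) = Add(3, Mul(V, Y))
Function('I')(o) = 196
h = 15023 (h = Add(9591, 5432) = 15023)
Add(Function('I')(Add(Function('L')(5, 5), Mul(-1, -74))), h) = Add(196, 15023) = 15219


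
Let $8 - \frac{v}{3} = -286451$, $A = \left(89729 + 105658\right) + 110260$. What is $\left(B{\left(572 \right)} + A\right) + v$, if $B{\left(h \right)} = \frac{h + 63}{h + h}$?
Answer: $\frac{1332788091}{1144} \approx 1.165 \cdot 10^{6}$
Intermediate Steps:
$B{\left(h \right)} = \frac{63 + h}{2 h}$
$A = 305647$ ($A = 195387 + 110260 = 305647$)
$v = 859377$ ($v = 24 - -859353 = 24 + 859353 = 859377$)
$\left(B{\left(572 \right)} + A\right) + v = \left(\frac{63 + 572}{2 \cdot 572} + 305647\right) + 859377 = \left(\frac{1}{2} \cdot \frac{1}{572} \cdot 635 + 305647\right) + 859377 = \left(\frac{635}{1144} + 305647\right) + 859377 = \frac{349660803}{1144} + 859377 = \frac{1332788091}{1144}$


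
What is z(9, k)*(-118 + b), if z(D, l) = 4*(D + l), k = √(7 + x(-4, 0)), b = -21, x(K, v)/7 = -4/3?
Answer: -5004 - 556*I*√21/3 ≈ -5004.0 - 849.3*I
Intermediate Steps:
x(K, v) = -28/3 (x(K, v) = 7*(-4/3) = -28/3)
k = I*√21/3 (k = √(7 - 28/3) = √(-7/3) = I*√21/3 ≈ 1.5275*I)
z(D, l) = 4*D + 4*l
z(9, k)*(-118 + b) = (4*9 + 4*(I*√21/3))*(-118 - 21) = (36 + 4*I*√21/3)*(-139) = -5004 - 556*I*√21/3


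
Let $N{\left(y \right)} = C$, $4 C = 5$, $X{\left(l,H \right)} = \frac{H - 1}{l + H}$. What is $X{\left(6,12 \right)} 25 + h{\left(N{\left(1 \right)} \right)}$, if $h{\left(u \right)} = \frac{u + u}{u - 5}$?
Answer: $\frac{263}{18} \approx 14.611$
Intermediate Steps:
$X{\left(l,H \right)} = \frac{-1 + H}{H + l}$
$C = \frac{5}{4}$ ($C = \frac{1}{4} \cdot 5 = \frac{5}{4} \approx 1.25$)
$N{\left(y \right)} = \frac{5}{4}$
$h{\left(u \right)} = \frac{2 u}{-5 + u}$
$X{\left(6,12 \right)} 25 + h{\left(N{\left(1 \right)} \right)} = \frac{-1 + 12}{12 + 6} \cdot 25 + 2 \cdot \frac{5}{4} \frac{1}{-5 + \frac{5}{4}} = \frac{1}{18} \cdot 11 \cdot 25 + 2 \cdot \frac{5}{4} \frac{1}{- \frac{15}{4}} = \frac{1}{18} \cdot 11 \cdot 25 + 2 \cdot \frac{5}{4} \left(- \frac{4}{15}\right) = \frac{11}{18} \cdot 25 - \frac{2}{3} = \frac{275}{18} - \frac{2}{3} = \frac{263}{18}$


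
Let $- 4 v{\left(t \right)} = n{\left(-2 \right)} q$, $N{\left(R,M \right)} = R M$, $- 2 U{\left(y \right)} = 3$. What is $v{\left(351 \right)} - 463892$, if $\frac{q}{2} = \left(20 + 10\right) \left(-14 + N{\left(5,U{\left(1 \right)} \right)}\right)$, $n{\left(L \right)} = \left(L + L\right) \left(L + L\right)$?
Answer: $-458732$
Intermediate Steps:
$U{\left(y \right)} = - \frac{3}{2}$ ($U{\left(y \right)} = \left(- \frac{1}{2}\right) 3 = - \frac{3}{2}$)
$n{\left(L \right)} = 4 L^{2}$ ($n{\left(L \right)} = 2 L 2 L = 4 L^{2}$)
$N{\left(R,M \right)} = M R$
$q = -1290$ ($q = 2 \left(20 + 10\right) \left(-14 - \frac{15}{2}\right) = 2 \cdot 30 \left(-14 - \frac{15}{2}\right) = 2 \cdot 30 \left(- \frac{43}{2}\right) = 2 \left(-645\right) = -1290$)
$v{\left(t \right)} = 5160$ ($v{\left(t \right)} = - \frac{4 \left(-2\right)^{2} \left(-1290\right)}{4} = - \frac{4 \cdot 4 \left(-1290\right)}{4} = - \frac{16 \left(-1290\right)}{4} = \left(- \frac{1}{4}\right) \left(-20640\right) = 5160$)
$v{\left(351 \right)} - 463892 = 5160 - 463892 = -458732$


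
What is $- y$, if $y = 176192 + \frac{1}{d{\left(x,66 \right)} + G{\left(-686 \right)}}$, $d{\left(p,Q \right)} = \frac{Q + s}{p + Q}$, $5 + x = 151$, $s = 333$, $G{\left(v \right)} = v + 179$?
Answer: $- \frac{18867520108}{107085} \approx -1.7619 \cdot 10^{5}$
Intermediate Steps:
$G{\left(v \right)} = 179 + v$
$x = 146$ ($x = -5 + 151 = 146$)
$d{\left(p,Q \right)} = \frac{333 + Q}{Q + p}$ ($d{\left(p,Q \right)} = \frac{Q + 333}{p + Q} = \frac{333 + Q}{Q + p}$)
$y = \frac{18867520108}{107085}$ ($y = 176192 + \frac{1}{\frac{333 + 66}{66 + 146} + \left(179 - 686\right)} = 176192 + \frac{1}{\frac{1}{212} \cdot 399 - 507} = 176192 + \frac{1}{\frac{399}{212} - 507} = 176192 + \frac{1}{- \frac{107085}{212}} = 176192 - \frac{212}{107085} = \frac{18867520108}{107085} \approx 1.7619 \cdot 10^{5}$)
$- y = \left(-1\right) \frac{18867520108}{107085} = - \frac{18867520108}{107085}$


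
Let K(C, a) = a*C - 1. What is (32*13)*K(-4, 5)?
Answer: -8736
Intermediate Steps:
K(C, a) = -1 + C*a (K(C, a) = C*a - 1 = -1 + C*a)
(32*13)*K(-4, 5) = (32*13)*(-1 - 4*5) = 416*(-1 - 20) = 416*(-21) = -8736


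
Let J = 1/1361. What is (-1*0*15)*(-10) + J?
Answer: 1/1361 ≈ 0.00073475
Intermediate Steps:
J = 1/1361 ≈ 0.00073475
(-1*0*15)*(-10) + J = (-1*0*15)*(-10) + 1/1361 = (0*15)*(-10) + 1/1361 = 0*(-10) + 1/1361 = 0 + 1/1361 = 1/1361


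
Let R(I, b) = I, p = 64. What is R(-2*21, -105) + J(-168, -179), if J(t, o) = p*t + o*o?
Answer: 21247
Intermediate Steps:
J(t, o) = o**2 + 64*t (J(t, o) = 64*t + o*o = 64*t + o**2 = o**2 + 64*t)
R(-2*21, -105) + J(-168, -179) = -2*21 + ((-179)**2 + 64*(-168)) = -42 + (32041 - 10752) = -42 + 21289 = 21247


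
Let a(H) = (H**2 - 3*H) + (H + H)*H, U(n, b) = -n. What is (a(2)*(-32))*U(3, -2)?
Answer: 576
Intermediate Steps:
a(H) = -3*H + 3*H**2 (a(H) = (H**2 - 3*H) + (2*H)*H = (H**2 - 3*H) + 2*H**2 = -3*H + 3*H**2)
(a(2)*(-32))*U(3, -2) = ((3*2*(-1 + 2))*(-32))*(-1*3) = ((3*2*1)*(-32))*(-3) = (6*(-32))*(-3) = -192*(-3) = 576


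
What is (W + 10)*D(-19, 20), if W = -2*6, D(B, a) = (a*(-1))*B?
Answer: -760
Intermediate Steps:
D(B, a) = -B*a (D(B, a) = (-a)*B = -B*a)
W = -12
(W + 10)*D(-19, 20) = (-12 + 10)*(-1*(-19)*20) = -2*380 = -760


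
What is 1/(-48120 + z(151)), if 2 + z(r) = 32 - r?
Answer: -1/48241 ≈ -2.0729e-5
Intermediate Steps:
z(r) = 30 - r (z(r) = -2 + (32 - r) = 30 - r)
1/(-48120 + z(151)) = 1/(-48120 + (30 - 1*151)) = 1/(-48120 + (30 - 151)) = 1/(-48120 - 121) = 1/(-48241) = -1/48241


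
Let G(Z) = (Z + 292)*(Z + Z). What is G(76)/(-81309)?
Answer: -55936/81309 ≈ -0.68794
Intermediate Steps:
G(Z) = 2*Z*(292 + Z) (G(Z) = (292 + Z)*(2*Z) = 2*Z*(292 + Z))
G(76)/(-81309) = (2*76*(292 + 76))/(-81309) = (2*76*368)*(-1/81309) = 55936*(-1/81309) = -55936/81309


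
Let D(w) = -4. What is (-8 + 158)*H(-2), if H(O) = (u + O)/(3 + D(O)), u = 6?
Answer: -600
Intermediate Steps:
H(O) = -6 - O (H(O) = (6 + O)/(3 - 4) = (6 + O)/(-1) = (6 + O)*(-1) = -6 - O)
(-8 + 158)*H(-2) = (-8 + 158)*(-6 - 1*(-2)) = 150*(-6 + 2) = 150*(-4) = -600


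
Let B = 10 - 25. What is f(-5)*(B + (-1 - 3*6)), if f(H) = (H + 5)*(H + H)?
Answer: 0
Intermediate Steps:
f(H) = 2*H*(5 + H) (f(H) = (5 + H)*(2*H) = 2*H*(5 + H))
B = -15
f(-5)*(B + (-1 - 3*6)) = (2*(-5)*(5 - 5))*(-15 + (-1 - 3*6)) = (2*(-5)*0)*(-15 + (-1 - 18)) = 0*(-15 - 19) = 0*(-34) = 0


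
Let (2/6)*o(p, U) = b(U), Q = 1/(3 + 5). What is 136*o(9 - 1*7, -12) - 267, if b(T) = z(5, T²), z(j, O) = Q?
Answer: -216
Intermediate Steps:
Q = ⅛ (Q = 1/8 = ⅛ ≈ 0.12500)
z(j, O) = ⅛
b(T) = ⅛
o(p, U) = 3/8 (o(p, U) = 3*(⅛) = 3/8)
136*o(9 - 1*7, -12) - 267 = 136*(3/8) - 267 = 51 - 267 = -216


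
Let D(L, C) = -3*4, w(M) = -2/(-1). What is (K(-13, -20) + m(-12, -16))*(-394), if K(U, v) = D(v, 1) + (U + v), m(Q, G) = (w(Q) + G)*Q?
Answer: -48462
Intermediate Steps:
w(M) = 2 (w(M) = -2*(-1) = 2)
D(L, C) = -12
m(Q, G) = Q*(2 + G) (m(Q, G) = (2 + G)*Q = Q*(2 + G))
K(U, v) = -12 + U + v (K(U, v) = -12 + (U + v) = -12 + U + v)
(K(-13, -20) + m(-12, -16))*(-394) = ((-12 - 13 - 20) - 12*(2 - 16))*(-394) = (-45 - 12*(-14))*(-394) = (-45 + 168)*(-394) = 123*(-394) = -48462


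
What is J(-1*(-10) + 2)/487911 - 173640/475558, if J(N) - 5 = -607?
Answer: -42503575978/116014989669 ≈ -0.36636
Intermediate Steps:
J(N) = -602 (J(N) = 5 - 607 = -602)
J(-1*(-10) + 2)/487911 - 173640/475558 = -602/487911 - 173640/475558 = -602*1/487911 - 173640*1/475558 = -602/487911 - 86820/237779 = -42503575978/116014989669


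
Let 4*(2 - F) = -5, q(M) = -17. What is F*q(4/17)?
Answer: -221/4 ≈ -55.250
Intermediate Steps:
F = 13/4 (F = 2 - ¼*(-5) = 2 + 5/4 = 13/4 ≈ 3.2500)
F*q(4/17) = (13/4)*(-17) = -221/4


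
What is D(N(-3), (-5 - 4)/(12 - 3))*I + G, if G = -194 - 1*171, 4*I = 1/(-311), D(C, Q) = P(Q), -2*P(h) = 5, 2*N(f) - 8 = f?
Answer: -908115/2488 ≈ -365.00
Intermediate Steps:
N(f) = 4 + f/2
P(h) = -5/2 (P(h) = -½*5 = -5/2)
D(C, Q) = -5/2
I = -1/1244 (I = (¼)/(-311) = (¼)*(-1/311) = -1/1244 ≈ -0.00080386)
G = -365 (G = -194 - 171 = -365)
D(N(-3), (-5 - 4)/(12 - 3))*I + G = -5/2*(-1/1244) - 365 = 5/2488 - 365 = -908115/2488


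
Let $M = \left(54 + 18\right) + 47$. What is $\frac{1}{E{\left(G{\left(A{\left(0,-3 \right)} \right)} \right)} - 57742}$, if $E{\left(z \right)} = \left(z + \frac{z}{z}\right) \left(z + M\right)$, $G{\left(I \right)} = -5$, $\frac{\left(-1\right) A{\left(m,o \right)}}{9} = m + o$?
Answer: $- \frac{1}{58198} \approx -1.7183 \cdot 10^{-5}$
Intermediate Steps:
$A{\left(m,o \right)} = - 9 m - 9 o$ ($A{\left(m,o \right)} = - 9 \left(m + o\right) = - 9 m - 9 o$)
$M = 119$ ($M = 72 + 47 = 119$)
$E{\left(z \right)} = \left(1 + z\right) \left(119 + z\right)$ ($E{\left(z \right)} = \left(z + \frac{z}{z}\right) \left(z + 119\right) = \left(z + 1\right) \left(119 + z\right) = \left(1 + z\right) \left(119 + z\right)$)
$\frac{1}{E{\left(G{\left(A{\left(0,-3 \right)} \right)} \right)} - 57742} = \frac{1}{\left(119 + \left(-5\right)^{2} + 120 \left(-5\right)\right) - 57742} = \frac{1}{\left(119 + 25 - 600\right) - 57742} = \frac{1}{-456 - 57742} = \frac{1}{-58198} = - \frac{1}{58198}$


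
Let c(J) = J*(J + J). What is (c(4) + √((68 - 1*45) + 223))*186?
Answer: 5952 + 186*√246 ≈ 8869.3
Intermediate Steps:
c(J) = 2*J² (c(J) = J*(2*J) = 2*J²)
(c(4) + √((68 - 1*45) + 223))*186 = (2*4² + √((68 - 1*45) + 223))*186 = (2*16 + √((68 - 45) + 223))*186 = (32 + √(23 + 223))*186 = (32 + √246)*186 = 5952 + 186*√246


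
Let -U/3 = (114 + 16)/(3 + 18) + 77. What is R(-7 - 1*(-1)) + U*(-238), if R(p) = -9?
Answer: 59389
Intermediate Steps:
U = -1747/7 (U = -3*((114 + 16)/(3 + 18) + 77) = -3*(130/21 + 77) = -3*1747/21 = -1747/7 ≈ -249.57)
R(-7 - 1*(-1)) + U*(-238) = -9 - 1747/7*(-238) = -9 + 59398 = 59389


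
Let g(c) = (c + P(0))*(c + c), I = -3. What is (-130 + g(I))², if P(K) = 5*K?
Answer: 12544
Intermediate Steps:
g(c) = 2*c² (g(c) = (c + 5*0)*(c + c) = (c + 0)*(2*c) = c*(2*c) = 2*c²)
(-130 + g(I))² = (-130 + 2*(-3)²)² = (-130 + 2*9)² = (-130 + 18)² = (-112)² = 12544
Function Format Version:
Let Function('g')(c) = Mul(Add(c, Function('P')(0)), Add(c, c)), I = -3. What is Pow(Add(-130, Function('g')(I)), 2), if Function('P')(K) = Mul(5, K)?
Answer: 12544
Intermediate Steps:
Function('g')(c) = Mul(2, Pow(c, 2)) (Function('g')(c) = Mul(Add(c, Mul(5, 0)), Add(c, c)) = Mul(Add(c, 0), Mul(2, c)) = Mul(c, Mul(2, c)) = Mul(2, Pow(c, 2)))
Pow(Add(-130, Function('g')(I)), 2) = Pow(Add(-130, Mul(2, Pow(-3, 2))), 2) = Pow(Add(-130, Mul(2, 9)), 2) = Pow(Add(-130, 18), 2) = Pow(-112, 2) = 12544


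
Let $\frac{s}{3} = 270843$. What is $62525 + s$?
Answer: $875054$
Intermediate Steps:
$s = 812529$ ($s = 3 \cdot 270843 = 812529$)
$62525 + s = 62525 + 812529 = 875054$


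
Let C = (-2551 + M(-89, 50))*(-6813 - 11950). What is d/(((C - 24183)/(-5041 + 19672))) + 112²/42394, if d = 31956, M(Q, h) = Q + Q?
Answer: 2557905298615/271215848167 ≈ 9.4313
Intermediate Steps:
M(Q, h) = 2*Q
C = 51204227 (C = (-2551 + 2*(-89))*(-6813 - 11950) = (-2551 - 178)*(-18763) = -2729*(-18763) = 51204227)
d/(((C - 24183)/(-5041 + 19672))) + 112²/42394 = 31956/(((51204227 - 24183)/(-5041 + 19672))) + 112²/42394 = 31956/((51180044/14631)) + 12544*(1/42394) = 31956/((51180044*(1/14631))) + 6272/21197 = 31956/(51180044/14631) + 6272/21197 = 31956*(14631/51180044) + 6272/21197 = 116887059/12795011 + 6272/21197 = 2557905298615/271215848167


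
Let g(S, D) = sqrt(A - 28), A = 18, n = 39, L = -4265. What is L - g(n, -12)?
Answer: -4265 - I*sqrt(10) ≈ -4265.0 - 3.1623*I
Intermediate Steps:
g(S, D) = I*sqrt(10) (g(S, D) = sqrt(18 - 28) = sqrt(-10) = I*sqrt(10))
L - g(n, -12) = -4265 - I*sqrt(10)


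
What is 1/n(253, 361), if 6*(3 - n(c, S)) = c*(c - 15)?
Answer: -3/30098 ≈ -9.9674e-5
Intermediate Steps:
n(c, S) = 3 - c*(-15 + c)/6 (n(c, S) = 3 - c*(c - 15)/6 = 3 - c*(-15 + c)/6)
1/n(253, 361) = 1/(3 - 1/6*253**2 + (5/2)*253) = 1/(3 - 1/6*64009 + 1265/2) = 1/(3 - 64009/6 + 1265/2) = 1/(-30098/3) = -3/30098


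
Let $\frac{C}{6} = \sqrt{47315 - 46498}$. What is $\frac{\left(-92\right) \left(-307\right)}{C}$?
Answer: $\frac{14122 \sqrt{817}}{2451} \approx 164.69$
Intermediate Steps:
$C = 6 \sqrt{817}$ ($C = 6 \sqrt{47315 - 46498} = 6 \sqrt{817} \approx 171.5$)
$\frac{\left(-92\right) \left(-307\right)}{C} = \frac{\left(-92\right) \left(-307\right)}{6 \sqrt{817}} = 28244 \frac{\sqrt{817}}{4902} = \frac{14122 \sqrt{817}}{2451}$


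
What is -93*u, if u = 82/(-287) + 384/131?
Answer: -225618/917 ≈ -246.04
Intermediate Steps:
u = 2426/917 (u = 82*(-1/287) + 384*(1/131) = -2/7 + 384/131 = 2426/917 ≈ 2.6456)
-93*u = -93*2426/917 = -225618/917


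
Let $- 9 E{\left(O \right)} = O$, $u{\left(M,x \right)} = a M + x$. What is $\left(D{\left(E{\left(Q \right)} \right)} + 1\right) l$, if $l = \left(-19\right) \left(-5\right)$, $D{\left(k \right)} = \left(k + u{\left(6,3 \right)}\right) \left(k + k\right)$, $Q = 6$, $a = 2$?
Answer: $- \frac{15485}{9} \approx -1720.6$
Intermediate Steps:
$u{\left(M,x \right)} = x + 2 M$ ($u{\left(M,x \right)} = 2 M + x = x + 2 M$)
$E{\left(O \right)} = - \frac{O}{9}$
$D{\left(k \right)} = 2 k \left(15 + k\right)$ ($D{\left(k \right)} = \left(k + \left(3 + 2 \cdot 6\right)\right) \left(k + k\right) = \left(k + \left(3 + 12\right)\right) 2 k = \left(k + 15\right) 2 k = \left(15 + k\right) 2 k = 2 k \left(15 + k\right)$)
$l = 95$
$\left(D{\left(E{\left(Q \right)} \right)} + 1\right) l = \left(2 \left(\left(- \frac{1}{9}\right) 6\right) \left(15 - \frac{2}{3}\right) + 1\right) 95 = \left(2 \left(- \frac{2}{3}\right) \left(15 - \frac{2}{3}\right) + 1\right) 95 = \left(2 \left(- \frac{2}{3}\right) \frac{43}{3} + 1\right) 95 = \left(- \frac{172}{9} + 1\right) 95 = \left(- \frac{163}{9}\right) 95 = - \frac{15485}{9}$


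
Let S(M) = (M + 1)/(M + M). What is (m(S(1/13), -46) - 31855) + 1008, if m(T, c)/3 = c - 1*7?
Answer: -31006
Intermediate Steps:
S(M) = (1 + M)/(2*M) (S(M) = (1 + M)/((2*M)) = (1 + M)*(1/(2*M)) = (1 + M)/(2*M))
m(T, c) = -21 + 3*c (m(T, c) = 3*(c - 1*7) = 3*(c - 7) = 3*(-7 + c) = -21 + 3*c)
(m(S(1/13), -46) - 31855) + 1008 = ((-21 + 3*(-46)) - 31855) + 1008 = ((-21 - 138) - 31855) + 1008 = (-159 - 31855) + 1008 = -32014 + 1008 = -31006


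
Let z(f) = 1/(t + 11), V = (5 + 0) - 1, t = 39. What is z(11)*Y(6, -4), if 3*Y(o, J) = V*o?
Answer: 4/25 ≈ 0.16000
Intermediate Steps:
V = 4 (V = 5 - 1 = 4)
Y(o, J) = 4*o/3 (Y(o, J) = (4*o)/3 = 4*o/3)
z(f) = 1/50 (z(f) = 1/(39 + 11) = 1/50)
z(11)*Y(6, -4) = ((4/3)*6)/50 = (1/50)*8 = 4/25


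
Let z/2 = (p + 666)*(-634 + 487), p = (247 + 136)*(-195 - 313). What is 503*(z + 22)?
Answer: 28674035102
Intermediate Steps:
p = -194564 (p = 383*(-508) = -194564)
z = 57006012 (z = 2*((-194564 + 666)*(-634 + 487)) = 2*(-193898*(-147)) = 2*28503006 = 57006012)
503*(z + 22) = 503*(57006012 + 22) = 503*57006034 = 28674035102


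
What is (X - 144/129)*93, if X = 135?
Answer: 535401/43 ≈ 12451.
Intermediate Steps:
(X - 144/129)*93 = (135 - 144/129)*93 = (135 - 144*1/129)*93 = (135 - 48/43)*93 = (5757/43)*93 = 535401/43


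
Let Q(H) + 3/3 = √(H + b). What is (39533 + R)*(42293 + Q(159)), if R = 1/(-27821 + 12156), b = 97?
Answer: 26200686256752/15665 ≈ 1.6726e+9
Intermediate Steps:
Q(H) = -1 + √(97 + H) (Q(H) = -1 + √(H + 97) = -1 + √(97 + H))
R = -1/15665 (R = 1/(-15665) = -1/15665 ≈ -6.3837e-5)
(39533 + R)*(42293 + Q(159)) = (39533 - 1/15665)*(42293 + (-1 + √(97 + 159))) = 619284444*(42293 + (-1 + √256))/15665 = 619284444*(42293 + (-1 + 16))/15665 = 619284444*(42293 + 15)/15665 = (619284444/15665)*42308 = 26200686256752/15665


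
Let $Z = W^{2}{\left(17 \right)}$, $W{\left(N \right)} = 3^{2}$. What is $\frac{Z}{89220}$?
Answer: $\frac{27}{29740} \approx 0.00090787$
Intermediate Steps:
$W{\left(N \right)} = 9$
$Z = 81$ ($Z = 9^{2} = 81$)
$\frac{Z}{89220} = \frac{81}{89220} = 81 \cdot \frac{1}{89220} = \frac{27}{29740}$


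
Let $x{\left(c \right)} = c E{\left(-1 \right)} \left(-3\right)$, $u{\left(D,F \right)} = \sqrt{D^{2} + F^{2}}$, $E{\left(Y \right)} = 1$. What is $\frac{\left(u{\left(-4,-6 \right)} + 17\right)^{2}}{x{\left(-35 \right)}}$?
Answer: $\frac{341}{105} + \frac{68 \sqrt{13}}{105} \approx 5.5826$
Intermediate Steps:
$x{\left(c \right)} = - 3 c$ ($x{\left(c \right)} = c 1 \left(-3\right) = c \left(-3\right) = - 3 c$)
$\frac{\left(u{\left(-4,-6 \right)} + 17\right)^{2}}{x{\left(-35 \right)}} = \frac{\left(\sqrt{\left(-4\right)^{2} + \left(-6\right)^{2}} + 17\right)^{2}}{\left(-3\right) \left(-35\right)} = \frac{\left(\sqrt{16 + 36} + 17\right)^{2}}{105} = \left(\sqrt{52} + 17\right)^{2} \cdot \frac{1}{105} = \left(2 \sqrt{13} + 17\right)^{2} \cdot \frac{1}{105} = \left(17 + 2 \sqrt{13}\right)^{2} \cdot \frac{1}{105} = \frac{\left(17 + 2 \sqrt{13}\right)^{2}}{105}$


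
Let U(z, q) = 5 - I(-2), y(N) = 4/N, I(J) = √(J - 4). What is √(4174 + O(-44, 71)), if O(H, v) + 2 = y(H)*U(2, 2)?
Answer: √(504757 + 11*I*√6)/11 ≈ 64.588 + 0.0017239*I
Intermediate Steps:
I(J) = √(-4 + J)
U(z, q) = 5 - I*√6 (U(z, q) = 5 - √(-4 - 2) = 5 - √(-6) = 5 - I*√6)
O(H, v) = -2 + 4*(5 - I*√6)/H (O(H, v) = -2 + (4/H)*(5 - I*√6) = -2 + 4*(5 - I*√6)/H)
√(4174 + O(-44, 71)) = √(4174 + 2*(10 - 1*(-44) - 2*I*√6)/(-44)) = √(4174 + 2*(-1/44)*(10 + 44 - 2*I*√6)) = √(4174 + 2*(-1/44)*(54 - 2*I*√6)) = √(4174 + (-27/11 + I*√6/11)) = √(45887/11 + I*√6/11)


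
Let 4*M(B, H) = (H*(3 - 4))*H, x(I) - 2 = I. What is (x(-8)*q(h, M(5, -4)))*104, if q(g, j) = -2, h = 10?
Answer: 1248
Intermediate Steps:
x(I) = 2 + I
M(B, H) = -H²/4 (M(B, H) = ((H*(3 - 4))*H)/4 = ((H*(-1))*H)/4 = ((-H)*H)/4 = (-H²)/4 = -H²/4)
(x(-8)*q(h, M(5, -4)))*104 = ((2 - 8)*(-2))*104 = -6*(-2)*104 = 12*104 = 1248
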